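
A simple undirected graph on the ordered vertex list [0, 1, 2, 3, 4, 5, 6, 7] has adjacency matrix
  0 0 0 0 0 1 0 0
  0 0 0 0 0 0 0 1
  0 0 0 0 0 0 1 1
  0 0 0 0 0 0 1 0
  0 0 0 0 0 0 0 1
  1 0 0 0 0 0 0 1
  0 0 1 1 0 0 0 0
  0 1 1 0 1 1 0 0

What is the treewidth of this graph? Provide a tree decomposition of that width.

Treewidth 1.
One optimal decomposition is:
Bags: B1 = {2, 7}  B2 = {2, 6}  B3 = {5, 7}  B4 = {0, 5}  B5 = {4, 7}  B6 = {1, 7}  B7 = {3, 6}
Tree: B1–B2, B1–B3, B3–B4, B3–B5, B3–B6, B2–B7

Every bag has size at most 2, so the width is 2 − 1 = 1 and tw(G) ≤ 1. Since G has at least one edge (e.g. 7–2), it is not an edgeless graph, so tw(G) ≥ 1. Combining the bounds, tw(G) = 1.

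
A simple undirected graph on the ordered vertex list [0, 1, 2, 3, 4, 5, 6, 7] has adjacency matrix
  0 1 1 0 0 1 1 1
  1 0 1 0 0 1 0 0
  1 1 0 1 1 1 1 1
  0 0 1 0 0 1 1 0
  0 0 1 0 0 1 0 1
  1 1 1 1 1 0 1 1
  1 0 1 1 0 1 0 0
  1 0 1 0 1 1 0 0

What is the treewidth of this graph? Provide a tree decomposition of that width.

Treewidth 3.
One such decomposition:
Bags: B1 = {0, 2, 5, 6}  B2 = {0, 1, 2, 5}  B3 = {0, 2, 5, 7}  B4 = {2, 3, 5, 6}  B5 = {2, 4, 5, 7}
Tree: B1–B2, B2–B3, B1–B4, B3–B5

The largest bag has 4 vertices, giving width 3; this decomposition certifies tw(G) ≤ 3. Conversely, {0, 1, 2, 5} is a clique of size 4, and the vertices of any clique must share a bag in every tree decomposition; so some bag has ≥ 4 vertices and tw(G) ≥ 3. Hence tw(G) = 3 exactly.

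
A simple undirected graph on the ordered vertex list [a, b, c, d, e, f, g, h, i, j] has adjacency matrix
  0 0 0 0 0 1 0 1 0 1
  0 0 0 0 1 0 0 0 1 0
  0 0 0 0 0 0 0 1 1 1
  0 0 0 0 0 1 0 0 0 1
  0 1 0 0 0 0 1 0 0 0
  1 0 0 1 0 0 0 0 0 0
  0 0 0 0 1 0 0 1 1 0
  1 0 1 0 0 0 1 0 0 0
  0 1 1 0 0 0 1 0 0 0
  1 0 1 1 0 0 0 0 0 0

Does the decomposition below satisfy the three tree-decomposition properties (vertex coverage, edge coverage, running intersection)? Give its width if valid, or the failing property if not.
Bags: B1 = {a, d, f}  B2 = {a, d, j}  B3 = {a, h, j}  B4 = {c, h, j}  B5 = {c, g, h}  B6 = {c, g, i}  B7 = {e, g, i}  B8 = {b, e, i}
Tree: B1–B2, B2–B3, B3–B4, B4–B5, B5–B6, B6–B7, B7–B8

Yes; width 2.

Vertex coverage: the bags together contain {a, b, c, d, e, f, g, h, i, j}, the full vertex set. Edge coverage: each edge of G has both endpoints in at least one bag. Running intersection: for every vertex, the bags containing it form a connected subtree. All three properties hold, so this is a valid tree decomposition of width max|bag| − 1 = 2, and hence tw(G) ≤ 2.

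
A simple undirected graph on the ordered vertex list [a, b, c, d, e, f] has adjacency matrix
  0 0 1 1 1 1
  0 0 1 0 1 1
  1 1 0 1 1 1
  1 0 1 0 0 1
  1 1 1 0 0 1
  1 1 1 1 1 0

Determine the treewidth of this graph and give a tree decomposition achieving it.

The largest bag has 4 vertices, giving width 3; this decomposition certifies tw(G) ≤ 3. On the other hand G contains the 4-clique {a, c, d, f}. A clique must lie in a single bag of any decomposition, so no decomposition can have width below 3. The upper and lower bounds meet at 3, so that is the treewidth.

Treewidth 3.
Bags: B1 = {a, c, e, f}  B2 = {a, c, d, f}  B3 = {b, c, e, f}
Tree: B1–B2, B1–B3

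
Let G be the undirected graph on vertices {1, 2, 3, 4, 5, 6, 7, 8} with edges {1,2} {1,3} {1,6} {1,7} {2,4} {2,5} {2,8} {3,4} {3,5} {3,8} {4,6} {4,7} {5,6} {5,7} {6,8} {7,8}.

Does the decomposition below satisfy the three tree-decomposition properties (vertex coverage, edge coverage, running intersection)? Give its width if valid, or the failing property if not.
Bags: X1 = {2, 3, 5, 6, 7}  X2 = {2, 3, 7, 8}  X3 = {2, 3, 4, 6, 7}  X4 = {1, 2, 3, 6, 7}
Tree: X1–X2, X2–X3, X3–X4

A tree decomposition must satisfy three properties: every vertex lies in some bag; for every edge, both endpoints lie together in some bag; and for every vertex, the bags containing it form a connected subtree. Here edge (6,8) lies in no bag, so the decomposition is invalid.

No — edge (6,8) lies in no bag.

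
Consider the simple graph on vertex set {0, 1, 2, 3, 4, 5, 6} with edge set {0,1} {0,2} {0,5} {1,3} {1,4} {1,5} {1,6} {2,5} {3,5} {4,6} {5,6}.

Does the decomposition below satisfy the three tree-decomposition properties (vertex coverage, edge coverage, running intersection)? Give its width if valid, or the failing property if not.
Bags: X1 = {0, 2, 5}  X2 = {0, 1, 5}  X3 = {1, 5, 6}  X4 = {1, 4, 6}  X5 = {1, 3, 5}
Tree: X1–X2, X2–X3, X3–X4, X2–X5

Vertex coverage: the bags together contain {0, 1, 2, 3, 4, 5, 6}, the full vertex set. Edge coverage: each edge of G has both endpoints in at least one bag. Running intersection: for every vertex, the bags containing it form a connected subtree. All three properties hold, so this is a valid tree decomposition of width max|bag| − 1 = 2, and hence tw(G) ≤ 2.

Yes; width 2.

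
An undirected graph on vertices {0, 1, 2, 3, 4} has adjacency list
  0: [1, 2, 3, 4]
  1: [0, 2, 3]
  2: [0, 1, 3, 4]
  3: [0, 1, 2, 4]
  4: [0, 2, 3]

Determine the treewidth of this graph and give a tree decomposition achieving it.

Treewidth 3.
Bags: B1 = {0, 2, 3, 4}  B2 = {0, 1, 2, 3}
Tree: B1–B2

Every bag has size at most 4, so the width is 4 − 1 = 3 and tw(G) ≤ 3. For the lower bound, the 4 vertices {0, 1, 2, 3} are pairwise adjacent, and any tree decomposition puts a clique entirely inside one bag — forcing width ≥ 3. The upper and lower bounds meet at 3, so that is the treewidth.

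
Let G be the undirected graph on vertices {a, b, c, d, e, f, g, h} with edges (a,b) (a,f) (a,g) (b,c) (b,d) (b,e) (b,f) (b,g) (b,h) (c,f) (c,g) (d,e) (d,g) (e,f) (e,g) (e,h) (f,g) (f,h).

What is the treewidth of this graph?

3

A width-3 tree decomposition is:
Bags: B1 = {b, d, e, g}  B2 = {b, e, f, g}  B3 = {b, e, f, h}  B4 = {b, c, f, g}  B5 = {a, b, f, g}
Tree: B1–B2, B2–B3, B2–B4, B4–B5
Every bag has size at most 4, so the width is 4 − 1 = 3 and tw(G) ≤ 3. On the other hand G contains the 4-clique {b, d, e, g}. A clique must lie in a single bag of any decomposition, so no decomposition can have width below 3. The upper and lower bounds meet at 3, so that is the treewidth.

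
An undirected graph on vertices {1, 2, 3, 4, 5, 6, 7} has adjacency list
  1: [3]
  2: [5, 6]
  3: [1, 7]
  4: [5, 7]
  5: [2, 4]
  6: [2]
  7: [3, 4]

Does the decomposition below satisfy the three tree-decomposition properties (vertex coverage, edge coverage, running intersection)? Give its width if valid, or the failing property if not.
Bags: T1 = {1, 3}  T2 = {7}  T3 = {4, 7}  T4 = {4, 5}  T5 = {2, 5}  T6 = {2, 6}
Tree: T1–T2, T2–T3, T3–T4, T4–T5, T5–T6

No — edge (3,7) lies in no bag.

A tree decomposition must satisfy three properties: every vertex lies in some bag; for every edge, both endpoints lie together in some bag; and for every vertex, the bags containing it form a connected subtree. Here edge (3,7) lies in no bag, so the decomposition is invalid.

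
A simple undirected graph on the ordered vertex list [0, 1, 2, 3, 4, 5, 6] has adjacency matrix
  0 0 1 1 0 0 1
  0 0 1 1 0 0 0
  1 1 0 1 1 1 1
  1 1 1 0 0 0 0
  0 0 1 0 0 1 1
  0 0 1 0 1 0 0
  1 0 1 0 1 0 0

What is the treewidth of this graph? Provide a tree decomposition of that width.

Treewidth 2.
Bags: B1 = {1, 2, 3}  B2 = {0, 2, 3}  B3 = {0, 2, 6}  B4 = {2, 4, 6}  B5 = {2, 4, 5}
Tree: B1–B2, B2–B3, B3–B4, B4–B5

Every bag has size at most 3, so the width is 3 − 1 = 2 and tw(G) ≤ 2. On the other hand G contains the 3-clique {0, 2, 3}. A clique must lie in a single bag of any decomposition, so no decomposition can have width below 2. The upper and lower bounds meet at 2, so that is the treewidth.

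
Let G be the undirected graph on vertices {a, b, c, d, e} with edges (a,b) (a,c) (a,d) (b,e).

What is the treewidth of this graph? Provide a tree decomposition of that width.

Every bag has size at most 2, so the width is 2 − 1 = 1 and tw(G) ≤ 1. Since G has at least one edge (e.g. a–b), it is not an edgeless graph, so tw(G) ≥ 1. Combining the bounds, tw(G) = 1.

Treewidth 1.
Bags: B1 = {a, b}  B2 = {a, c}  B3 = {a, d}  B4 = {b, e}
Tree: B1–B2, B1–B3, B1–B4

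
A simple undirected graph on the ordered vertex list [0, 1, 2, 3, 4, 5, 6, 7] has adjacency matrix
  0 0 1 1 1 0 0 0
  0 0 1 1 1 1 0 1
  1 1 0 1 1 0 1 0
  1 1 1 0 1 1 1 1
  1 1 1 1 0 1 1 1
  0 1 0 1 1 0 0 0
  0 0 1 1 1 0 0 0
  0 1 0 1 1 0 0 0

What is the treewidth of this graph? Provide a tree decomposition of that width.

Every bag has size at most 4, so the width is 4 − 1 = 3 and tw(G) ≤ 3. For the lower bound, the 4 vertices {0, 2, 3, 4} are pairwise adjacent, and any tree decomposition puts a clique entirely inside one bag — forcing width ≥ 3. Therefore the treewidth is 3.

Treewidth 3.
One such decomposition:
Bags: B1 = {0, 2, 3, 4}  B2 = {1, 2, 3, 4}  B3 = {1, 3, 4, 5}  B4 = {2, 3, 4, 6}  B5 = {1, 3, 4, 7}
Tree: B1–B2, B2–B3, B1–B4, B3–B5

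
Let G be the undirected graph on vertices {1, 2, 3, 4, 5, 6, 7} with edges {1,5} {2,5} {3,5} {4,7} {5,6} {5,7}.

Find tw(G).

A width-1 tree decomposition is:
Bags: B1 = {3, 5}  B2 = {2, 5}  B3 = {5, 6}  B4 = {5, 7}  B5 = {4, 7}  B6 = {1, 5}
Tree: B1–B2, B1–B3, B3–B4, B4–B5, B2–B6
Every bag has size at most 2, so the width is 2 − 1 = 1 and tw(G) ≤ 1. G has an edge, so its treewidth is at least 1. The upper and lower bounds meet at 1, so that is the treewidth.

1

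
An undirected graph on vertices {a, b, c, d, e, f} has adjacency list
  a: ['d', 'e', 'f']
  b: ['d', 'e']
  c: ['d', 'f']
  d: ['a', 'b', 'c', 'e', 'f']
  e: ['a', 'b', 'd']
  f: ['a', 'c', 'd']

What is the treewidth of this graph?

A width-2 tree decomposition is:
Bags: B1 = {a, d, f}  B2 = {c, d, f}  B3 = {a, d, e}  B4 = {b, d, e}
Tree: B1–B2, B1–B3, B3–B4
Every bag has size at most 3, so the width is 3 − 1 = 2 and tw(G) ≤ 2. For the lower bound, the 3 vertices {a, d, e} are pairwise adjacent, and any tree decomposition puts a clique entirely inside one bag — forcing width ≥ 2. Hence tw(G) = 2 exactly.

2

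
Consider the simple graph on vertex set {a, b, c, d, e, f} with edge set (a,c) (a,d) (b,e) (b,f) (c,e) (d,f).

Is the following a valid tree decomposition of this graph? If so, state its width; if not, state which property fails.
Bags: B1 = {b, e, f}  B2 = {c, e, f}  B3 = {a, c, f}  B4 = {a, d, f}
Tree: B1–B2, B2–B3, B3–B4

Checking the three conditions: (i) the bags cover all of {a, b, c, d, e, f}; (ii) for each edge, some bag contains both endpoints; (iii) the bags containing any fixed vertex form a subtree. All hold, so the decomposition is valid with width 3 − 1 = 2.

Yes; width 2.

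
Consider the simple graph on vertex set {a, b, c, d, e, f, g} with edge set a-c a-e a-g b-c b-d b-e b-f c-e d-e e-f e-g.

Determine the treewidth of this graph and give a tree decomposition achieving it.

Treewidth 2.
One such decomposition:
Bags: B1 = {b, e, f}  B2 = {b, c, e}  B3 = {b, d, e}  B4 = {a, c, e}  B5 = {a, e, g}
Tree: B1–B2, B2–B3, B2–B4, B4–B5

Every bag has size at most 3, so the width is 3 − 1 = 2 and tw(G) ≤ 2. On the other hand G contains the 3-clique {a, e, g}. A clique must lie in a single bag of any decomposition, so no decomposition can have width below 2. Hence tw(G) = 2 exactly.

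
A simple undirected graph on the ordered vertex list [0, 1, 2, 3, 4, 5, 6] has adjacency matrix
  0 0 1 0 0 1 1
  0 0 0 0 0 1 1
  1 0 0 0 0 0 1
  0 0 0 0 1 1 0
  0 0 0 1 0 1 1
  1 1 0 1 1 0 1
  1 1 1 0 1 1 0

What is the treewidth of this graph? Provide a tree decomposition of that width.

The largest bag has 3 vertices, giving width 2; this decomposition certifies tw(G) ≤ 2. On the other hand G contains the 3-clique {0, 2, 6}. A clique must lie in a single bag of any decomposition, so no decomposition can have width below 2. Hence tw(G) = 2 exactly.

Treewidth 2.
Bags: B1 = {0, 2, 6}  B2 = {0, 5, 6}  B3 = {1, 5, 6}  B4 = {4, 5, 6}  B5 = {3, 4, 5}
Tree: B1–B2, B2–B3, B2–B4, B4–B5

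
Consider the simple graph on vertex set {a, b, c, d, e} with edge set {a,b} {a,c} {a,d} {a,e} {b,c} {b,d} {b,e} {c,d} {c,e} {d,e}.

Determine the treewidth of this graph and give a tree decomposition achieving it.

A single bag containing all 5 vertices is trivially a valid decomposition of width 4. On the other hand G contains the 5-clique {a, b, c, d, e}. A clique must lie in a single bag of any decomposition, so no decomposition can have width below 4. The upper and lower bounds meet at 4, so that is the treewidth.

Treewidth 4.
One such decomposition:
Bags: B1 = {a, b, c, d, e}
Tree: (single bag)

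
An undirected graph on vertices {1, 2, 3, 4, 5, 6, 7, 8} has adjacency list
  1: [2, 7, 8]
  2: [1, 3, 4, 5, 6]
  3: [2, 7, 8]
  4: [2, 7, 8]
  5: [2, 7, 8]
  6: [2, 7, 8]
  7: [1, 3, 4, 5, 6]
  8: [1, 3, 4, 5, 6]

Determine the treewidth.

A width-3 tree decomposition is:
Bags: B1 = {2, 3, 7, 8}  B2 = {2, 6, 7, 8}  B3 = {2, 5, 7, 8}  B4 = {1, 2, 7, 8}  B5 = {2, 4, 7, 8}
Tree: B1–B2, B2–B3, B3–B4, B4–B5
Each bag holds 4 vertices, so the decomposition has width 3, which upper-bounds the treewidth. For the lower bound: the 4 vertex sets {3,7}, {2,6}, {8}, {5} are disjoint, each induces a connected subgraph, and every pair is joined by at least one edge of G. Contracting each set to a single vertex therefore yields K_{4} as a minor, and since treewidth is minor-monotone, tw(G) ≥ tw(K_{4}) = 3. Hence tw(G) = 3 exactly.

3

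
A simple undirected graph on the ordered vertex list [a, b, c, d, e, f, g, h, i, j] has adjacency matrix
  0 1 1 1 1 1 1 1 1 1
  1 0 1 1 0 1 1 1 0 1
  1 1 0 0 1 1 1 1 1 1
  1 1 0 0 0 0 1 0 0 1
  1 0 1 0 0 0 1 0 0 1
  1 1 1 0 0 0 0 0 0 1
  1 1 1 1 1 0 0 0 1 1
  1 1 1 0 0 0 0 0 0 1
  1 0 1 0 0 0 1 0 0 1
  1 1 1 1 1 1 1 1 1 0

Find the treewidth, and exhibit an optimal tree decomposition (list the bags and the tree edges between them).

Treewidth 4.
One such decomposition:
Bags: B1 = {a, c, e, g, j}  B2 = {a, b, c, g, j}  B3 = {a, b, d, g, j}  B4 = {a, c, g, i, j}  B5 = {a, b, c, h, j}  B6 = {a, b, c, f, j}
Tree: B1–B2, B2–B3, B1–B4, B2–B5, B2–B6

The largest bag has 5 vertices, giving width 4; this decomposition certifies tw(G) ≤ 4. For the lower bound, the 5 vertices {a, b, d, g, j} are pairwise adjacent, and any tree decomposition puts a clique entirely inside one bag — forcing width ≥ 4. Therefore the treewidth is 4.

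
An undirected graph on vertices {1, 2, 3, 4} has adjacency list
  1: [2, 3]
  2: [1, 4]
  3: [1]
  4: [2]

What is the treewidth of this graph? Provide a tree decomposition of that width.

Treewidth 1.
Bags: B1 = {1, 3}  B2 = {1, 2}  B3 = {2, 4}
Tree: B1–B2, B2–B3

The largest bag has 2 vertices, giving width 1; this decomposition certifies tw(G) ≤ 1. G has an edge, so its treewidth is at least 1. Combining the bounds, tw(G) = 1.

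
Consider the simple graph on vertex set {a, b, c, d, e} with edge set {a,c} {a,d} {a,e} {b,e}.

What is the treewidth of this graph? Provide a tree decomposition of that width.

The largest bag has 2 vertices, giving width 1; this decomposition certifies tw(G) ≤ 1. G has an edge, so its treewidth is at least 1. The upper and lower bounds meet at 1, so that is the treewidth.

Treewidth 1.
One optimal decomposition is:
Bags: B1 = {a, e}  B2 = {a, c}  B3 = {b, e}  B4 = {a, d}
Tree: B1–B2, B1–B3, B1–B4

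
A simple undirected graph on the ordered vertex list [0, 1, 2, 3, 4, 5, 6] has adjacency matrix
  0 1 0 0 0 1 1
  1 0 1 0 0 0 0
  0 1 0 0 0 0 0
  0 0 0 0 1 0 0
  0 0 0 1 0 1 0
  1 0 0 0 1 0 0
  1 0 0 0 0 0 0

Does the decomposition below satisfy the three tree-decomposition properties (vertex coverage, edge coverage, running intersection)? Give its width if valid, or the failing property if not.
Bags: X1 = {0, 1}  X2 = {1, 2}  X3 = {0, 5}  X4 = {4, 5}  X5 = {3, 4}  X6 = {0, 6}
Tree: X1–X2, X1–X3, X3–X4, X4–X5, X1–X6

Vertex coverage: the bags together contain {0, 1, 2, 3, 4, 5, 6}, the full vertex set. Edge coverage: each edge of G has both endpoints in at least one bag. Running intersection: for every vertex, the bags containing it form a connected subtree. All three properties hold, so this is a valid tree decomposition of width max|bag| − 1 = 1, and hence tw(G) ≤ 1.

Yes; width 1.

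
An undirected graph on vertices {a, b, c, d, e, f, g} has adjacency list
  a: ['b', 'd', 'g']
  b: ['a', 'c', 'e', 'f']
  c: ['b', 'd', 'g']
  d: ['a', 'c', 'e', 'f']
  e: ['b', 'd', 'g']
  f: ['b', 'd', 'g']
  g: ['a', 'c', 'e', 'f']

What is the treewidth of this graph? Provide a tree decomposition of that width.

The largest bag has 4 vertices, giving width 3; this decomposition certifies tw(G) ≤ 3. For the lower bound: the 4 vertex sets {c,g}, {d,f}, {b}, {e} are disjoint, each induces a connected subgraph, and every pair is joined by at least one edge of G. Contracting each set to a single vertex therefore yields K_{4} as a minor, and since treewidth is minor-monotone, tw(G) ≥ tw(K_{4}) = 3. The upper and lower bounds meet at 3, so that is the treewidth.

Treewidth 3.
One such decomposition:
Bags: B1 = {b, c, d, g}  B2 = {b, d, f, g}  B3 = {b, d, e, g}  B4 = {a, b, d, g}
Tree: B1–B2, B2–B3, B3–B4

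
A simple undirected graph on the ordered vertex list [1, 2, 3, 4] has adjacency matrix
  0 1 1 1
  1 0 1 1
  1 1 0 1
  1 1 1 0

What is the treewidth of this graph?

A width-3 tree decomposition is:
Bags: B1 = {1, 2, 3, 4}
Tree: (single bag)
With just one bag of size 4, the width is 4 − 1 = 3, so tw(G) ≤ 3. For the lower bound, the 4 vertices {1, 2, 3, 4} are pairwise adjacent, and any tree decomposition puts a clique entirely inside one bag — forcing width ≥ 3. Combining the bounds, tw(G) = 3.

3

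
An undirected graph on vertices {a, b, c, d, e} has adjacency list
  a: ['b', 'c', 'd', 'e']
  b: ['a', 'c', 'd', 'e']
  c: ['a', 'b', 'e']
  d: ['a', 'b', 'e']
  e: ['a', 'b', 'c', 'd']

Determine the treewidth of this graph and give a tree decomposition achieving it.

Every bag has size at most 4, so the width is 4 − 1 = 3 and tw(G) ≤ 3. Conversely, {a, b, d, e} is a clique of size 4, and the vertices of any clique must share a bag in every tree decomposition; so some bag has ≥ 4 vertices and tw(G) ≥ 3. Combining the bounds, tw(G) = 3.

Treewidth 3.
Bags: B1 = {a, b, c, e}  B2 = {a, b, d, e}
Tree: B1–B2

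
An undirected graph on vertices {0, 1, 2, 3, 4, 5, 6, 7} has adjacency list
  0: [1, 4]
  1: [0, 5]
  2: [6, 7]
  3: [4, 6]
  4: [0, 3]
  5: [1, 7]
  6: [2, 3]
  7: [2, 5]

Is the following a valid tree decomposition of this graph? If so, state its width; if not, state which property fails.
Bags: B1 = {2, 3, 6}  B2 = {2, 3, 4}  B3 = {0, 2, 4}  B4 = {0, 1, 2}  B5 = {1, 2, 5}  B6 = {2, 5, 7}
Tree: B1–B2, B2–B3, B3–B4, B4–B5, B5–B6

Yes; width 2.

Every vertex of G appears in some bag (union = {0, 1, 2, 3, 4, 5, 6, 7}); every edge is covered by a bag; and for each vertex v the set of bags containing v is connected in the bag tree. The decomposition is therefore valid. The largest bag has 3 vertices, so the width is 2.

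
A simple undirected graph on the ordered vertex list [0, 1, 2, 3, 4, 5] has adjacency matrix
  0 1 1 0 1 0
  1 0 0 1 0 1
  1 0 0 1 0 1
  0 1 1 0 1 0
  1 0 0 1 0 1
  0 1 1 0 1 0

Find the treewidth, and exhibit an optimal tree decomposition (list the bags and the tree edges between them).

The largest bag has 4 vertices, giving width 3; this decomposition certifies tw(G) ≤ 3. For the lower bound: the 4 vertex sets {0,2}, {4,5}, {3}, {1} are disjoint, each induces a connected subgraph, and every pair is joined by at least one edge of G. Contracting each set to a single vertex therefore yields K_{4} as a minor, and since treewidth is minor-monotone, tw(G) ≥ tw(K_{4}) = 3. Therefore the treewidth is 3.

Treewidth 3.
Bags: B1 = {0, 2, 3, 5}  B2 = {0, 3, 4, 5}  B3 = {0, 1, 3, 5}
Tree: B1–B2, B2–B3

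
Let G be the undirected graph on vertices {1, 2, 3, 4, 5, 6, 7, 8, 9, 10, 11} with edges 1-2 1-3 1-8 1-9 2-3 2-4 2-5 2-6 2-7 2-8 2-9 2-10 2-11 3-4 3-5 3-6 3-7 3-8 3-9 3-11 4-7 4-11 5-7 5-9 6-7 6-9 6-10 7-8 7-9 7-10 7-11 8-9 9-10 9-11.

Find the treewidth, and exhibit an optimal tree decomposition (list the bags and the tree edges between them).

Each bag holds 5 vertices, so the decomposition has width 4, which upper-bounds the treewidth. On the other hand G contains the 5-clique {2, 6, 7, 9, 10}. A clique must lie in a single bag of any decomposition, so no decomposition can have width below 4. Therefore the treewidth is 4.

Treewidth 4.
One optimal decomposition is:
Bags: B1 = {2, 3, 7, 9, 11}  B2 = {2, 3, 7, 8, 9}  B3 = {2, 3, 4, 7, 11}  B4 = {2, 3, 6, 7, 9}  B5 = {1, 2, 3, 8, 9}  B6 = {2, 6, 7, 9, 10}  B7 = {2, 3, 5, 7, 9}
Tree: B1–B2, B1–B3, B2–B4, B2–B5, B4–B6, B1–B7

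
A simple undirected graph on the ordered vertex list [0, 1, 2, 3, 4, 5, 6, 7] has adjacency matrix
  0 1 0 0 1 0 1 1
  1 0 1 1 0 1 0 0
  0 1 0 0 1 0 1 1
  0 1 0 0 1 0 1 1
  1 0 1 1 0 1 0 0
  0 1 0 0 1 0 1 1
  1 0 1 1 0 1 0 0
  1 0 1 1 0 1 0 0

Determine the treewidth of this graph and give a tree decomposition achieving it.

The largest bag has 5 vertices, giving width 4; this decomposition certifies tw(G) ≤ 4. For the lower bound: the 5 vertex sets {2,6}, {3,4}, {0,7}, {1}, {5} are disjoint, each induces a connected subgraph, and every pair is joined by at least one edge of G. Contracting each set to a single vertex therefore yields K_{5} as a minor, and since treewidth is minor-monotone, tw(G) ≥ tw(K_{5}) = 4. The upper and lower bounds meet at 4, so that is the treewidth.

Treewidth 4.
One optimal decomposition is:
Bags: B1 = {1, 2, 4, 6, 7}  B2 = {1, 3, 4, 6, 7}  B3 = {0, 1, 4, 6, 7}  B4 = {1, 4, 5, 6, 7}
Tree: B1–B2, B2–B3, B3–B4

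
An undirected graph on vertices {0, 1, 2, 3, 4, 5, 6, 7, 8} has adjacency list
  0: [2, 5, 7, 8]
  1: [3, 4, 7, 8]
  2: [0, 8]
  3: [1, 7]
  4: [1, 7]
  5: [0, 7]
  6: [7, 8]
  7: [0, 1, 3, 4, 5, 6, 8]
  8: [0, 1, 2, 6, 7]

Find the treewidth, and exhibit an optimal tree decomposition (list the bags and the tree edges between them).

Treewidth 2.
One optimal decomposition is:
Bags: B1 = {1, 7, 8}  B2 = {1, 4, 7}  B3 = {0, 7, 8}  B4 = {0, 2, 8}  B5 = {6, 7, 8}  B6 = {0, 5, 7}  B7 = {1, 3, 7}
Tree: B1–B2, B1–B3, B3–B4, B1–B5, B3–B6, B2–B7

Each bag holds 3 vertices, so the decomposition has width 2, which upper-bounds the treewidth. Conversely, {0, 2, 8} is a clique of size 3, and the vertices of any clique must share a bag in every tree decomposition; so some bag has ≥ 3 vertices and tw(G) ≥ 2. Therefore the treewidth is 2.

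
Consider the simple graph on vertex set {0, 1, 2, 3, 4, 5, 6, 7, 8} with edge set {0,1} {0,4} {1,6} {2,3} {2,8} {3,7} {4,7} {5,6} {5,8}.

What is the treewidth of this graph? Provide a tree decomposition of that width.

Treewidth 2.
One such decomposition:
Bags: B1 = {5, 6, 8}  B2 = {2, 6, 8}  B3 = {2, 3, 6}  B4 = {3, 6, 7}  B5 = {4, 6, 7}  B6 = {0, 4, 6}  B7 = {0, 1, 6}
Tree: B1–B2, B2–B3, B3–B4, B4–B5, B5–B6, B6–B7

Every bag has size at most 3, so the width is 3 − 1 = 2 and tw(G) ≤ 2. For the lower bound, G contains the cycle 6–5–8–2–3–7–4–0–1–6, so G is not a forest; only forests have treewidth ≤ 1, hence tw(G) ≥ 2. The upper and lower bounds meet at 2, so that is the treewidth.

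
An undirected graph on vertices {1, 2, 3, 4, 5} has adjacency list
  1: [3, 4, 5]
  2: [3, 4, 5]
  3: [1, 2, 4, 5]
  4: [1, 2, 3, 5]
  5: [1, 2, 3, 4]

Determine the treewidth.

A width-3 tree decomposition is:
Bags: B1 = {1, 3, 4, 5}  B2 = {2, 3, 4, 5}
Tree: B1–B2
Each bag holds 4 vertices, so the decomposition has width 3, which upper-bounds the treewidth. For the lower bound, the 4 vertices {1, 3, 4, 5} are pairwise adjacent, and any tree decomposition puts a clique entirely inside one bag — forcing width ≥ 3. The upper and lower bounds meet at 3, so that is the treewidth.

3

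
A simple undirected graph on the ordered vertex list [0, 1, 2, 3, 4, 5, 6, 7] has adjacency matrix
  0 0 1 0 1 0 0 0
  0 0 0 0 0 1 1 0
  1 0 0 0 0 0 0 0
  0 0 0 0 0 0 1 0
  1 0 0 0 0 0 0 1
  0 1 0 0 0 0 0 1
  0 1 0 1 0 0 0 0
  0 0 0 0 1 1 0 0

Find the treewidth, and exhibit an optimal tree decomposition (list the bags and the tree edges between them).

Treewidth 1.
One optimal decomposition is:
Bags: B1 = {0, 2}  B2 = {0, 4}  B3 = {4, 7}  B4 = {5, 7}  B5 = {1, 5}  B6 = {1, 6}  B7 = {3, 6}
Tree: B1–B2, B2–B3, B3–B4, B4–B5, B5–B6, B6–B7

Every bag has size at most 2, so the width is 2 − 1 = 1 and tw(G) ≤ 1. Any graph with an edge has treewidth ≥ 1, and G has the edge 2–0. Hence tw(G) = 1 exactly.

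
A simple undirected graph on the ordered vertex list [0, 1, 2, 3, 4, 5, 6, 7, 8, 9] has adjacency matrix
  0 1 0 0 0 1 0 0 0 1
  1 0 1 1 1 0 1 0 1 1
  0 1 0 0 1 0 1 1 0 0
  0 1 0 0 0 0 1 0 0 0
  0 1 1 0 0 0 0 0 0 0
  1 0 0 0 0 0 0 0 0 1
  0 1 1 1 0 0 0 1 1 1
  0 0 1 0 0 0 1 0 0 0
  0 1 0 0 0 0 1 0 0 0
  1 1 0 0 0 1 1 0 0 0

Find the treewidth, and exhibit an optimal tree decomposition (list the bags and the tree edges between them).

Treewidth 2.
One such decomposition:
Bags: B1 = {1, 2, 6}  B2 = {1, 6, 9}  B3 = {0, 1, 9}  B4 = {1, 3, 6}  B5 = {0, 5, 9}  B6 = {2, 6, 7}  B7 = {1, 6, 8}  B8 = {1, 2, 4}
Tree: B1–B2, B2–B3, B1–B4, B3–B5, B1–B6, B4–B7, B1–B8

The largest bag has 3 vertices, giving width 2; this decomposition certifies tw(G) ≤ 2. Conversely, {0, 1, 9} is a clique of size 3, and the vertices of any clique must share a bag in every tree decomposition; so some bag has ≥ 3 vertices and tw(G) ≥ 2. Hence tw(G) = 2 exactly.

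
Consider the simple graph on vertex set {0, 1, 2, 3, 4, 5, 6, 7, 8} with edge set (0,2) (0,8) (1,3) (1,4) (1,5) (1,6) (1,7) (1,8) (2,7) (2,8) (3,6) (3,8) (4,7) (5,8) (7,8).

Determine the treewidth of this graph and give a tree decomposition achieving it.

Treewidth 2.
One optimal decomposition is:
Bags: B1 = {2, 7, 8}  B2 = {1, 7, 8}  B3 = {1, 3, 8}  B4 = {0, 2, 8}  B5 = {1, 3, 6}  B6 = {1, 4, 7}  B7 = {1, 5, 8}
Tree: B1–B2, B2–B3, B1–B4, B3–B5, B2–B6, B2–B7

The largest bag has 3 vertices, giving width 2; this decomposition certifies tw(G) ≤ 2. On the other hand G contains the 3-clique {0, 2, 8}. A clique must lie in a single bag of any decomposition, so no decomposition can have width below 2. The upper and lower bounds meet at 2, so that is the treewidth.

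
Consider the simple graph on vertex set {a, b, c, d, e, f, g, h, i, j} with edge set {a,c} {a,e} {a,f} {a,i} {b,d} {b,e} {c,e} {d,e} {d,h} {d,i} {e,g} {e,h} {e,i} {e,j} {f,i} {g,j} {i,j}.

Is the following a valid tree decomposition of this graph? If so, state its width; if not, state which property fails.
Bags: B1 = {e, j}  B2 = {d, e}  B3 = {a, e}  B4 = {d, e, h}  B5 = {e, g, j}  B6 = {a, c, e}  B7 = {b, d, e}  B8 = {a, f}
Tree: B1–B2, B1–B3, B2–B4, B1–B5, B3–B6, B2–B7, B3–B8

A tree decomposition must satisfy three properties: every vertex lies in some bag; for every edge, both endpoints lie together in some bag; and for every vertex, the bags containing it form a connected subtree. Here vertex i appears in no bag, so the decomposition is invalid.

No — vertex i appears in no bag.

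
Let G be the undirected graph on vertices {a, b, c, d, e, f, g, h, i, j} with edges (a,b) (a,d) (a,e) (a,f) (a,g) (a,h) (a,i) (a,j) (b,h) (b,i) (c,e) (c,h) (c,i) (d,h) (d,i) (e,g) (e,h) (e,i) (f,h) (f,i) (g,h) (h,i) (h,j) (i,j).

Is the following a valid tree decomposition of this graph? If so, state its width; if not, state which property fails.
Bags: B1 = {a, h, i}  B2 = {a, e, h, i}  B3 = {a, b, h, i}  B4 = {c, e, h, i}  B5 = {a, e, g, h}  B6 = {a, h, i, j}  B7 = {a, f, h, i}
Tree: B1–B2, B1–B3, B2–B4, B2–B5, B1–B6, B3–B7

No — vertex d appears in no bag.

A tree decomposition must satisfy three properties: every vertex lies in some bag; for every edge, both endpoints lie together in some bag; and for every vertex, the bags containing it form a connected subtree. Here vertex d appears in no bag, so the decomposition is invalid.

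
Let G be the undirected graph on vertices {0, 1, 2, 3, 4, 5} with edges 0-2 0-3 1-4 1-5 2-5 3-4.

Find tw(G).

A width-2 tree decomposition is:
Bags: B1 = {1, 3, 4}  B2 = {1, 3, 5}  B3 = {2, 3, 5}  B4 = {0, 2, 3}
Tree: B1–B2, B2–B3, B3–B4
Each bag holds 3 vertices, so the decomposition has width 2, which upper-bounds the treewidth. The edges 3–4–1–5–2–0–3 form a cycle, so G is not a tree and its treewidth is at least 2. The upper and lower bounds meet at 2, so that is the treewidth.

2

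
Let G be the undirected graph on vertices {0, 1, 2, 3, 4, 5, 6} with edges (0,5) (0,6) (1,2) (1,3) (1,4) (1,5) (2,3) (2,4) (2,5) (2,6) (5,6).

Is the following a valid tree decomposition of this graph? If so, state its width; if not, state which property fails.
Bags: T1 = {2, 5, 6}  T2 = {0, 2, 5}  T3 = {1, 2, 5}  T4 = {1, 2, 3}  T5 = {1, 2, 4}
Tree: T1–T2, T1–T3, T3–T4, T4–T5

A tree decomposition must satisfy three properties: every vertex lies in some bag; for every edge, both endpoints lie together in some bag; and for every vertex, the bags containing it form a connected subtree. Here edge (6,0) lies in no bag, so the decomposition is invalid.

No — edge (6,0) lies in no bag.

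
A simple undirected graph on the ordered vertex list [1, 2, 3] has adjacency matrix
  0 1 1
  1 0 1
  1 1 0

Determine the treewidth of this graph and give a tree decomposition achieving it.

A single bag containing all 3 vertices is trivially a valid decomposition of width 2. Conversely, {1, 2, 3} is a clique of size 3, and the vertices of any clique must share a bag in every tree decomposition; so some bag has ≥ 3 vertices and tw(G) ≥ 2. Therefore the treewidth is 2.

Treewidth 2.
One such decomposition:
Bags: B1 = {1, 2, 3}
Tree: (single bag)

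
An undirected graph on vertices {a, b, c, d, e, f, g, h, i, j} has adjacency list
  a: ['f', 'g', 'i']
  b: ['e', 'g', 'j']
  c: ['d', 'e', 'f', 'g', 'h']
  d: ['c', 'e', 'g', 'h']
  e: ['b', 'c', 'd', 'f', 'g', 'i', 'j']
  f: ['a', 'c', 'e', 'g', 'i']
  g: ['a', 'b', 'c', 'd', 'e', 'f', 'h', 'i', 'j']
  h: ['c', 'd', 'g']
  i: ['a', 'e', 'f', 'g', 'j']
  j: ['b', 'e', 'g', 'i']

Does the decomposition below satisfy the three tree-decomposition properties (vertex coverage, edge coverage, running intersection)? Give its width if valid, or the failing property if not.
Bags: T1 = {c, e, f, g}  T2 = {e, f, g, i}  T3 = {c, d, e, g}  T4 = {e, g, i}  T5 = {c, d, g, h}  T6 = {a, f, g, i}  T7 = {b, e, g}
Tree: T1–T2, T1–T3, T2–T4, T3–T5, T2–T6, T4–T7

No — vertex j appears in no bag.

A tree decomposition must satisfy three properties: every vertex lies in some bag; for every edge, both endpoints lie together in some bag; and for every vertex, the bags containing it form a connected subtree. Here vertex j appears in no bag, so the decomposition is invalid.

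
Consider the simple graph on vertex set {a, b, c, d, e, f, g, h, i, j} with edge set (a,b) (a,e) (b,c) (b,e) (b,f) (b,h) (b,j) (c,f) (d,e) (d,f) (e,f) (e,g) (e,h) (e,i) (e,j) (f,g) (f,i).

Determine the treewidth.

2

A width-2 tree decomposition is:
Bags: B1 = {a, b, e}  B2 = {b, e, f}  B3 = {e, f, i}  B4 = {b, e, j}  B5 = {e, f, g}  B6 = {b, c, f}  B7 = {b, e, h}  B8 = {d, e, f}
Tree: B1–B2, B2–B3, B1–B4, B3–B5, B2–B6, B4–B7, B5–B8
Each bag holds 3 vertices, so the decomposition has width 2, which upper-bounds the treewidth. Conversely, {a, b, e} is a clique of size 3, and the vertices of any clique must share a bag in every tree decomposition; so some bag has ≥ 3 vertices and tw(G) ≥ 2. Combining the bounds, tw(G) = 2.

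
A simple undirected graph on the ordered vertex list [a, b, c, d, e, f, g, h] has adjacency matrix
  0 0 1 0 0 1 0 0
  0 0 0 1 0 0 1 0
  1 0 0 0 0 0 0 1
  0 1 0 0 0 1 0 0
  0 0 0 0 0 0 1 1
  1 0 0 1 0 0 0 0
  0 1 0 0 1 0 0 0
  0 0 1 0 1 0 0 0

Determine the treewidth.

2

A width-2 tree decomposition is:
Bags: B1 = {a, c, h}  B2 = {a, e, h}  B3 = {a, e, g}  B4 = {a, b, g}  B5 = {a, b, d}  B6 = {a, d, f}
Tree: B1–B2, B2–B3, B3–B4, B4–B5, B5–B6
The largest bag has 3 vertices, giving width 2; this decomposition certifies tw(G) ≤ 2. Since a–c–h–e–g–b–d–f–a is a cycle in G, G is not acyclic. Forests are exactly the graphs of treewidth ≤ 1, so tw(G) ≥ 2. The upper and lower bounds meet at 2, so that is the treewidth.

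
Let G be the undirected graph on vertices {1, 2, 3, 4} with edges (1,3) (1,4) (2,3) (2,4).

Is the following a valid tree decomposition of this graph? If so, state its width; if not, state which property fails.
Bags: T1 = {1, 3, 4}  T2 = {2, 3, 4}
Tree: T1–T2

Yes; width 2.

Vertex coverage: the bags together contain {1, 2, 3, 4}, the full vertex set. Edge coverage: each edge of G has both endpoints in at least one bag. Running intersection: for every vertex, the bags containing it form a connected subtree. All three properties hold, so this is a valid tree decomposition of width max|bag| − 1 = 2, and hence tw(G) ≤ 2.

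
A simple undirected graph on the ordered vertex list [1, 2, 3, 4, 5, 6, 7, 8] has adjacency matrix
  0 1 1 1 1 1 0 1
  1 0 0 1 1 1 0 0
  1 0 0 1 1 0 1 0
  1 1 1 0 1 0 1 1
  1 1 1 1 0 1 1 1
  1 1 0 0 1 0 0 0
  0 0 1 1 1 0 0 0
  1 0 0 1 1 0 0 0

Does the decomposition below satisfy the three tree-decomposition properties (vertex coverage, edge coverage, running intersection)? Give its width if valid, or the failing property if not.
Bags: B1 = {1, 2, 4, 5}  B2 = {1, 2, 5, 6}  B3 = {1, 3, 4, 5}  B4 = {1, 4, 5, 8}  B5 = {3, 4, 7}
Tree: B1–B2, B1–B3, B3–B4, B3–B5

No — edge (5,7) lies in no bag.

A tree decomposition must satisfy three properties: every vertex lies in some bag; for every edge, both endpoints lie together in some bag; and for every vertex, the bags containing it form a connected subtree. Here edge (5,7) lies in no bag, so the decomposition is invalid.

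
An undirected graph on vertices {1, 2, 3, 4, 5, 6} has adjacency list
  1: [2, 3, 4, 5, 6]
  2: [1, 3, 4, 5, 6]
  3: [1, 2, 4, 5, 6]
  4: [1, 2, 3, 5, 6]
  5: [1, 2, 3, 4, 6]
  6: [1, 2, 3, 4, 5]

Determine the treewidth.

A width-5 tree decomposition is:
Bags: B1 = {1, 2, 3, 4, 5, 6}
Tree: (single bag)
A single bag containing all 6 vertices is trivially a valid decomposition of width 5. Conversely, {1, 2, 3, 4, 5, 6} is a clique of size 6, and the vertices of any clique must share a bag in every tree decomposition; so some bag has ≥ 6 vertices and tw(G) ≥ 5. Combining the bounds, tw(G) = 5.

5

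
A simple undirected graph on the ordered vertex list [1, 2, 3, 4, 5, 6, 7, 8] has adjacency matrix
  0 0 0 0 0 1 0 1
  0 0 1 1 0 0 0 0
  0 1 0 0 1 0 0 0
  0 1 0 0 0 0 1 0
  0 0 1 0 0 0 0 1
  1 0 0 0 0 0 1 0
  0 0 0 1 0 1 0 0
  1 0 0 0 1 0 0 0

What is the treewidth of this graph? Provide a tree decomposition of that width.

Treewidth 2.
Bags: B1 = {4, 6, 7}  B2 = {2, 4, 6}  B3 = {2, 3, 6}  B4 = {3, 5, 6}  B5 = {5, 6, 8}  B6 = {1, 6, 8}
Tree: B1–B2, B2–B3, B3–B4, B4–B5, B5–B6

The largest bag has 3 vertices, giving width 2; this decomposition certifies tw(G) ≤ 2. Since 6–7–4–2–3–5–8–1–6 is a cycle in G, G is not acyclic. Forests are exactly the graphs of treewidth ≤ 1, so tw(G) ≥ 2. Hence tw(G) = 2 exactly.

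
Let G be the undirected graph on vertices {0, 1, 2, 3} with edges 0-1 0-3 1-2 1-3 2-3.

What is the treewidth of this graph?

2

A width-2 tree decomposition is:
Bags: B1 = {0, 1, 3}  B2 = {1, 2, 3}
Tree: B1–B2
Every bag has size at most 3, so the width is 3 − 1 = 2 and tw(G) ≤ 2. For the lower bound, the 3 vertices {0, 1, 3} are pairwise adjacent, and any tree decomposition puts a clique entirely inside one bag — forcing width ≥ 2. The upper and lower bounds meet at 2, so that is the treewidth.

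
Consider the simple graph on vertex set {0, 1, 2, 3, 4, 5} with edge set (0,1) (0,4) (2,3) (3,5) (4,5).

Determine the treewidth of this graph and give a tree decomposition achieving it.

Treewidth 1.
One such decomposition:
Bags: B1 = {0, 1}  B2 = {0, 4}  B3 = {4, 5}  B4 = {3, 5}  B5 = {2, 3}
Tree: B1–B2, B2–B3, B3–B4, B4–B5

Each bag holds 2 vertices, so the decomposition has width 1, which upper-bounds the treewidth. G has an edge, so its treewidth is at least 1. The upper and lower bounds meet at 1, so that is the treewidth.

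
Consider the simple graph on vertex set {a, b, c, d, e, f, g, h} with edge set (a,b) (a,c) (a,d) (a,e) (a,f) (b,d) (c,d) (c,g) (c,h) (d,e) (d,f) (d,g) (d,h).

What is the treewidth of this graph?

A width-2 tree decomposition is:
Bags: B1 = {c, d, g}  B2 = {c, d, h}  B3 = {a, c, d}  B4 = {a, d, f}  B5 = {a, d, e}  B6 = {a, b, d}
Tree: B1–B2, B2–B3, B3–B4, B4–B5, B5–B6
Each bag holds 3 vertices, so the decomposition has width 2, which upper-bounds the treewidth. For the lower bound, the 3 vertices {c, d, g} are pairwise adjacent, and any tree decomposition puts a clique entirely inside one bag — forcing width ≥ 2. Therefore the treewidth is 2.

2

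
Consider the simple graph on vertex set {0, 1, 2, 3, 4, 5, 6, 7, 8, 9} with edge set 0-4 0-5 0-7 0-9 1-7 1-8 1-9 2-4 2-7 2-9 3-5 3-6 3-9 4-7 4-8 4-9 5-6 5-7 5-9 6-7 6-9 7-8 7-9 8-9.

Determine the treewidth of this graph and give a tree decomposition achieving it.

Treewidth 3.
One such decomposition:
Bags: B1 = {0, 5, 7, 9}  B2 = {0, 4, 7, 9}  B3 = {4, 7, 8, 9}  B4 = {5, 6, 7, 9}  B5 = {3, 5, 6, 9}  B6 = {2, 4, 7, 9}  B7 = {1, 7, 8, 9}
Tree: B1–B2, B2–B3, B1–B4, B4–B5, B2–B6, B3–B7

Each bag holds 4 vertices, so the decomposition has width 3, which upper-bounds the treewidth. On the other hand G contains the 4-clique {3, 5, 6, 9}. A clique must lie in a single bag of any decomposition, so no decomposition can have width below 3. Therefore the treewidth is 3.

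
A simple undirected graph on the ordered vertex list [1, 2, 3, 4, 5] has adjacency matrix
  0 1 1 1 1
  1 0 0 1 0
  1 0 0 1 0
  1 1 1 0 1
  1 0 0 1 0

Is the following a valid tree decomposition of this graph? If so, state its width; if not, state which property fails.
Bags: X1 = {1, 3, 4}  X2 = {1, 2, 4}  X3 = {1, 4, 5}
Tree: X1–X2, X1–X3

Yes; width 2.

Vertex coverage: the bags together contain {1, 2, 3, 4, 5}, the full vertex set. Edge coverage: each edge of G has both endpoints in at least one bag. Running intersection: for every vertex, the bags containing it form a connected subtree. All three properties hold, so this is a valid tree decomposition of width max|bag| − 1 = 2, and hence tw(G) ≤ 2.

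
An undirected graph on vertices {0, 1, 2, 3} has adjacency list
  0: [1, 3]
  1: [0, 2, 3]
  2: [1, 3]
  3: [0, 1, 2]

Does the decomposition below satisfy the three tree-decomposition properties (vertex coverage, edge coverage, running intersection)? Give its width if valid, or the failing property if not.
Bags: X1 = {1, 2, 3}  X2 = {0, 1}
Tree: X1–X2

No — edge (3,0) lies in no bag.

A tree decomposition must satisfy three properties: every vertex lies in some bag; for every edge, both endpoints lie together in some bag; and for every vertex, the bags containing it form a connected subtree. Here edge (3,0) lies in no bag, so the decomposition is invalid.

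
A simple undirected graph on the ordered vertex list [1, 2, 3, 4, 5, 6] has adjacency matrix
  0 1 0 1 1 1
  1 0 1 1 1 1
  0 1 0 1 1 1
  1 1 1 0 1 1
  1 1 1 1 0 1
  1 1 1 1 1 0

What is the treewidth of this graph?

4

A width-4 tree decomposition is:
Bags: B1 = {2, 3, 4, 5, 6}  B2 = {1, 2, 4, 5, 6}
Tree: B1–B2
Every bag has size at most 5, so the width is 5 − 1 = 4 and tw(G) ≤ 4. For the lower bound, the 5 vertices {1, 2, 4, 5, 6} are pairwise adjacent, and any tree decomposition puts a clique entirely inside one bag — forcing width ≥ 4. Combining the bounds, tw(G) = 4.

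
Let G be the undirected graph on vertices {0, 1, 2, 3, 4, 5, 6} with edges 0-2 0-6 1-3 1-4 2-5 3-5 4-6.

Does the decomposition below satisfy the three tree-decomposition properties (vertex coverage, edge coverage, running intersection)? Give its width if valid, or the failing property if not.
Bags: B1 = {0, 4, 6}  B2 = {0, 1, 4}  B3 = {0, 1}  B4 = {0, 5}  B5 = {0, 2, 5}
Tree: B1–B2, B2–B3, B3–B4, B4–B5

A tree decomposition must satisfy three properties: every vertex lies in some bag; for every edge, both endpoints lie together in some bag; and for every vertex, the bags containing it form a connected subtree. Here vertex 3 appears in no bag, so the decomposition is invalid.

No — vertex 3 appears in no bag.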